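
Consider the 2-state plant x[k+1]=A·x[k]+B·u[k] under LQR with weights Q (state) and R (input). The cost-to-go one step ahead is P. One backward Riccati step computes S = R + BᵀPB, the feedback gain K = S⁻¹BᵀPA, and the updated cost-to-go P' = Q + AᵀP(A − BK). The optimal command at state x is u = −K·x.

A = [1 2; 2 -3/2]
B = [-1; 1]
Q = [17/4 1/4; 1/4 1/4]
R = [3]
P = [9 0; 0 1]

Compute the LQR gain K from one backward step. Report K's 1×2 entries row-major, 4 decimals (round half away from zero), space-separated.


BᵀP = [-9.0000 1.0000]
S = R + BᵀPB = [3] + [10.0000] = [13.0000]
BᵀPA = [-7.0000 -19.5000]
K = S⁻¹·BᵀPA = [-0.5385 -1.5000]
A−BK = [0.4615 0.5000; 2.5385 0.0000]
AᵀP(A−BK) = [9.2308 4.5000; 4.5000 9.0000]
P' = Q + AᵀP(A−BK) = [13.4808 4.7500; 4.7500 9.2500]
tr(P') = 22.7308

-0.5385 -1.5000


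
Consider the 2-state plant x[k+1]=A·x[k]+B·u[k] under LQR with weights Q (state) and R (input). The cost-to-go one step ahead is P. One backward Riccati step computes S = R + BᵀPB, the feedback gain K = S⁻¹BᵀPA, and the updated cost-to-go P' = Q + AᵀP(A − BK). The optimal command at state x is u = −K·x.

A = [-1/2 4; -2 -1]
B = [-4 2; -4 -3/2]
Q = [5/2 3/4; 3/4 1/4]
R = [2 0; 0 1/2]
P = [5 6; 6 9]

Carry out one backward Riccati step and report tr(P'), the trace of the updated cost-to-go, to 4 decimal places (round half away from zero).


4.1360

BᵀP = [-44.0000 -60.0000; 1.0000 -1.5000]
S = R + BᵀPB = [2 0; 0 1/2] + [416.0000 2.0000; 2.0000 4.2500] = [418.0000 2.0000; 2.0000 4.7500]
BᵀPA = [142.0000 -116.0000; 2.5000 5.5000]
K = S⁻¹·BᵀPA = [0.3379 -0.2836; 0.3841 1.2773]
A−BK = [0.0834 0.3109; -0.0724 -0.2185]
AᵀP(A−BK) = [0.3116 0.0813; 0.0813 1.0744]
P' = Q + AᵀP(A−BK) = [2.8116 0.8313; 0.8313 1.3244]
tr(P') = 4.1360


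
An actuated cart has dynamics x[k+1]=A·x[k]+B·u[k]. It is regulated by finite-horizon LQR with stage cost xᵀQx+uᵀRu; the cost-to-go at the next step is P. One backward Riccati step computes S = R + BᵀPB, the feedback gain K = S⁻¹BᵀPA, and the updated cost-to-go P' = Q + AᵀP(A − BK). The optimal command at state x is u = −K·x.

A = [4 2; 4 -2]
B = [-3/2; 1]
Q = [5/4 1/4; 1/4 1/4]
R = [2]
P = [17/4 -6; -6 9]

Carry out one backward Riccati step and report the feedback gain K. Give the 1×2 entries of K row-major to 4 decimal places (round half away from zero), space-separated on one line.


0.5835 -1.5754

BᵀP = [-12.3750 18.0000]
S = R + BᵀPB = [2] + [36.5625] = [38.5625]
BᵀPA = [22.5000 -60.7500]
K = S⁻¹·BᵀPA = [0.5835 -1.5754]
A−BK = [4.8752 -0.3630; 3.4165 -0.4246]
AᵀP(A−BK) = [6.8720 -2.5543; -2.5543 5.2966]
P' = Q + AᵀP(A−BK) = [8.1220 -2.3043; -2.3043 5.5466]
tr(P') = 13.6686


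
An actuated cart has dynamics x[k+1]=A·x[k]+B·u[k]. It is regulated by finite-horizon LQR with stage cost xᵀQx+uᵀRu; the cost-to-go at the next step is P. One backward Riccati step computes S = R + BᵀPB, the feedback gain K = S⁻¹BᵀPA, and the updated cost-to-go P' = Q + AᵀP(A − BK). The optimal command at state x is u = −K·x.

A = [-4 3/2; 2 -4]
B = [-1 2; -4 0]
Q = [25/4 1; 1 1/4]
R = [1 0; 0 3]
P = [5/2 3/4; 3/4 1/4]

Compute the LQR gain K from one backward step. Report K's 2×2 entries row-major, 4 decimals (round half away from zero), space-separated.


0.9817 0.0046 -0.4771 0.1193

BᵀP = [-5.5000 -1.7500; 5.0000 1.5000]
S = R + BᵀPB = [1 0; 0 3] + [12.5000 -11.0000; -11.0000 10.0000] = [13.5000 -11.0000; -11.0000 13.0000]
BᵀPA = [18.5000 -1.2500; -17.0000 1.5000]
K = S⁻¹·BᵀPA = [0.9817 0.0046; -0.4771 0.1193]
A−BK = [-2.0642 1.2661; 5.9266 -3.9817]
AᵀP(A−BK) = [2.7294 -0.8073; -0.8073 0.4518]
P' = Q + AᵀP(A−BK) = [8.9794 0.1927; 0.1927 0.7018]
tr(P') = 9.6812


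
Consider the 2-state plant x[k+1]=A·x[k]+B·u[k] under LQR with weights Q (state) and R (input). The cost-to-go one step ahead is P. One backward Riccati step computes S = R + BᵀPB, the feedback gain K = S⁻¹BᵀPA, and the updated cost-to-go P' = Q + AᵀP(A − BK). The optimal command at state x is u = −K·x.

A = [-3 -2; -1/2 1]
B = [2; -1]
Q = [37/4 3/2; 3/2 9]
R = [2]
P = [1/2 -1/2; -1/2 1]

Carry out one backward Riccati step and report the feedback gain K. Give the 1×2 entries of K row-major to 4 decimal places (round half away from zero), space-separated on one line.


-0.5000 -0.7143

BᵀP = [1.5000 -2.0000]
S = R + BᵀPB = [2] + [5.0000] = [7.0000]
BᵀPA = [-3.5000 -5.0000]
K = S⁻¹·BᵀPA = [-0.5000 -0.7143]
A−BK = [-2.0000 -0.5714; -1.0000 0.2857]
AᵀP(A−BK) = [1.5000 1.0000; 1.0000 1.4286]
P' = Q + AᵀP(A−BK) = [10.7500 2.5000; 2.5000 10.4286]
tr(P') = 21.1786


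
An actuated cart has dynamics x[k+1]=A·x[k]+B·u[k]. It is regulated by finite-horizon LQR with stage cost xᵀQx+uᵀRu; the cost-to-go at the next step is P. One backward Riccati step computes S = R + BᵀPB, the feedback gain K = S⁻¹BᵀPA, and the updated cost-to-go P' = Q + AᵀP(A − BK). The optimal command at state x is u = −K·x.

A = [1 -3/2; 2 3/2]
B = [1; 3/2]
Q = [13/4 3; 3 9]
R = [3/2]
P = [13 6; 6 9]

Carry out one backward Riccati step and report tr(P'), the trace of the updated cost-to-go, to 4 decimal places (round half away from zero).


BᵀP = [22.0000 19.5000]
S = R + BᵀPB = [3/2] + [51.2500] = [52.7500]
BᵀPA = [61.0000 -3.7500]
K = S⁻¹·BᵀPA = [1.1564 -0.0711]
A−BK = [-0.1564 -1.4289; 0.2654 1.6066]
AᵀP(A−BK) = [2.4597 2.8365; 2.8365 22.2334]
P' = Q + AᵀP(A−BK) = [5.7097 5.8365; 5.8365 31.2334]
tr(P') = 36.9431

36.9431


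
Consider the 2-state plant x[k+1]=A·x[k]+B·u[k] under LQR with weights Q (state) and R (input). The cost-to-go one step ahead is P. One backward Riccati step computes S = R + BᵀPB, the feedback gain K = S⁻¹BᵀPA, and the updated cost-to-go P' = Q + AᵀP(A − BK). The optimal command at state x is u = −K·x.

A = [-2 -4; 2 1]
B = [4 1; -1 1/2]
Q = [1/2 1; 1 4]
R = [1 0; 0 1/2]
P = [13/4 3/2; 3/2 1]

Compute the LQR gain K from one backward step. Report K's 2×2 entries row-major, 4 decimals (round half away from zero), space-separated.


BᵀP = [11.5000 5.0000; 4.0000 2.0000]
S = R + BᵀPB = [1 0; 0 1/2] + [41.0000 14.0000; 14.0000 5.0000] = [42.0000 14.0000; 14.0000 5.5000]
BᵀPA = [-13.0000 -41.0000; -4.0000 -14.0000]
K = S⁻¹·BᵀPA = [-0.4429 -0.8429; 0.4000 -0.4000]
A−BK = [-0.6286 -0.2286; 1.3571 0.3571]
AᵀP(A−BK) = [0.8429 0.4429; 0.4429 0.8429]
P' = Q + AᵀP(A−BK) = [1.3429 1.4429; 1.4429 4.8429]
tr(P') = 6.1857

-0.4429 -0.8429 0.4000 -0.4000


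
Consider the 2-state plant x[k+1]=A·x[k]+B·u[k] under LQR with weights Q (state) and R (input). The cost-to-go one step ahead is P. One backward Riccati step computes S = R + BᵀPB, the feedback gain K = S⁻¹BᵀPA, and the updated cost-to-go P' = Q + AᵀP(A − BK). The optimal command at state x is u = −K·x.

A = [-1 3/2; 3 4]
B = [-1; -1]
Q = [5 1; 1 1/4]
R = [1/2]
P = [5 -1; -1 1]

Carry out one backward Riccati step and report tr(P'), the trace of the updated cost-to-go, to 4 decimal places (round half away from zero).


BᵀP = [-4.0000 0.0000]
S = R + BᵀPB = [1/2] + [4.0000] = [4.5000]
BᵀPA = [4.0000 -6.0000]
K = S⁻¹·BᵀPA = [0.8889 -1.3333]
A−BK = [-0.1111 0.1667; 3.8889 2.6667]
AᵀP(A−BK) = [16.4444 9.3333; 9.3333 7.2500]
P' = Q + AᵀP(A−BK) = [21.4444 10.3333; 10.3333 7.5000]
tr(P') = 28.9444

28.9444


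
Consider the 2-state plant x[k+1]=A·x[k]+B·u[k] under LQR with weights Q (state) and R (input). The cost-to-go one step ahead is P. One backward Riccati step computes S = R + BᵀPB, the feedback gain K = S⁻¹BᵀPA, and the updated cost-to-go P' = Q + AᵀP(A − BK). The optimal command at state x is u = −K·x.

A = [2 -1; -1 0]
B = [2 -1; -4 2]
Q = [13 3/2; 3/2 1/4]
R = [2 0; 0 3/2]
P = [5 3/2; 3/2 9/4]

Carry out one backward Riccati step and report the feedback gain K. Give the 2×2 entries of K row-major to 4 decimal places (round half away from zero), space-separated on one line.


0.3134 -0.0896 -0.2090 0.0597

BᵀP = [4.0000 -6.0000; -2.0000 3.0000]
S = R + BᵀPB = [2 0; 0 3/2] + [32.0000 -16.0000; -16.0000 8.0000] = [34.0000 -16.0000; -16.0000 9.5000]
BᵀPA = [14.0000 -4.0000; -7.0000 2.0000]
K = S⁻¹·BᵀPA = [0.3134 -0.0896; -0.2090 0.0597]
A−BK = [1.1642 -0.7612; 0.6716 -0.4776]
AᵀP(A−BK) = [10.3993 -6.8284; -6.8284 4.5224]
P' = Q + AᵀP(A−BK) = [23.3993 -5.3284; -5.3284 4.7724]
tr(P') = 28.1716


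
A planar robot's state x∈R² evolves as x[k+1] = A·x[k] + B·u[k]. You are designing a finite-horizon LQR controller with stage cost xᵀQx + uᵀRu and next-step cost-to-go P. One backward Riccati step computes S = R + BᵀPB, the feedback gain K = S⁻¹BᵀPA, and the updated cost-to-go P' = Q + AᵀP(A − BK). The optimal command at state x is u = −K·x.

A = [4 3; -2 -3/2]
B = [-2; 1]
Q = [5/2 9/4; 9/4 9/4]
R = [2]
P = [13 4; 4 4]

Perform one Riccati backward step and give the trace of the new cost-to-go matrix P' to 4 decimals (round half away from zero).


16.6548

BᵀP = [-22.0000 -4.0000]
S = R + BᵀPB = [2] + [40.0000] = [42.0000]
BᵀPA = [-80.0000 -60.0000]
K = S⁻¹·BᵀPA = [-1.9048 -1.4286]
A−BK = [0.1905 0.1429; -0.0952 -0.0714]
AᵀP(A−BK) = [7.6190 5.7143; 5.7143 4.2857]
P' = Q + AᵀP(A−BK) = [10.1190 7.9643; 7.9643 6.5357]
tr(P') = 16.6548


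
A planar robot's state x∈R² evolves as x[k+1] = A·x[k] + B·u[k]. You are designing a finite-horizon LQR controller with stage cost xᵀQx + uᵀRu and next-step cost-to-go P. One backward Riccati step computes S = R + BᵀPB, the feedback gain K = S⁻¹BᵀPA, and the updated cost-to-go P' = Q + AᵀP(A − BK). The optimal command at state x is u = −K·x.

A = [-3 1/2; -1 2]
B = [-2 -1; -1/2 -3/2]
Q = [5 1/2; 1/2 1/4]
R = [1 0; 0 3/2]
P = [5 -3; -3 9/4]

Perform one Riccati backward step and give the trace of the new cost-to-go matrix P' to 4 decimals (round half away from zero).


8.6198

BᵀP = [-8.5000 4.8750; -0.5000 -0.3750]
S = R + BᵀPB = [1 0; 0 3/2] + [14.5625 1.1875; 1.1875 1.0625] = [15.5625 1.1875; 1.1875 2.5625]
BᵀPA = [20.6250 5.5000; 1.8750 -1.0000]
K = S⁻¹·BᵀPA = [1.3160 0.3972; 0.1219 -0.5743]
A−BK = [-0.2461 0.7201; -0.1592 1.3371]
AᵀP(A−BK) = [1.8790 0.3838; 0.3838 1.4909]
P' = Q + AᵀP(A−BK) = [6.8790 0.8838; 0.8838 1.7409]
tr(P') = 8.6198


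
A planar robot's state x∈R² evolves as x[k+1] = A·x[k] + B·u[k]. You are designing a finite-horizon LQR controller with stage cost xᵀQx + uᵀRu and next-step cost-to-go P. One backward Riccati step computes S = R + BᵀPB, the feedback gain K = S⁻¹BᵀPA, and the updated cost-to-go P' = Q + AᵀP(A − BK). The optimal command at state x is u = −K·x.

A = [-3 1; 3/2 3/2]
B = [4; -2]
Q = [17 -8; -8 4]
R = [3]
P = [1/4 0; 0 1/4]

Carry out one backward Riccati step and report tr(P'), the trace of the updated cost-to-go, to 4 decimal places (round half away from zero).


BᵀP = [1.0000 -0.5000]
S = R + BᵀPB = [3] + [5.0000] = [8.0000]
BᵀPA = [-3.7500 0.2500]
K = S⁻¹·BᵀPA = [-0.4688 0.0313]
A−BK = [-1.1250 0.8750; 0.5625 1.5625]
AᵀP(A−BK) = [1.0547 -0.0703; -0.0703 0.8047]
P' = Q + AᵀP(A−BK) = [18.0547 -8.0703; -8.0703 4.8047]
tr(P') = 22.8594

22.8594


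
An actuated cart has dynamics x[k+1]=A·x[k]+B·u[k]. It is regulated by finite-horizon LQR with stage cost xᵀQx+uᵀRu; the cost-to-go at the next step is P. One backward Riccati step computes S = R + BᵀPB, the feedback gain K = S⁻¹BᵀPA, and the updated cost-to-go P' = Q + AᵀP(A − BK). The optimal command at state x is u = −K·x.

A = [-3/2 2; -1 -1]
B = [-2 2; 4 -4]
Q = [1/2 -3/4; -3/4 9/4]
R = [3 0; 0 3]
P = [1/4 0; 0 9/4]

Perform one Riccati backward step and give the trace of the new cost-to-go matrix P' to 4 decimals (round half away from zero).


4.4472

BᵀP = [-0.5000 9.0000; 0.5000 -9.0000]
S = R + BᵀPB = [3 0; 0 3] + [37.0000 -37.0000; -37.0000 37.0000] = [40.0000 -37.0000; -37.0000 40.0000]
BᵀPA = [-8.2500 -10.0000; 8.2500 10.0000]
K = S⁻¹·BᵀPA = [-0.1071 -0.1299; 0.1071 0.1299]
A−BK = [-1.9286 1.4805; -0.1429 0.0390]
AᵀP(A−BK) = [1.0446 -0.6429; -0.6429 0.6526]
P' = Q + AᵀP(A−BK) = [1.5446 -1.3929; -1.3929 2.9026]
tr(P') = 4.4472


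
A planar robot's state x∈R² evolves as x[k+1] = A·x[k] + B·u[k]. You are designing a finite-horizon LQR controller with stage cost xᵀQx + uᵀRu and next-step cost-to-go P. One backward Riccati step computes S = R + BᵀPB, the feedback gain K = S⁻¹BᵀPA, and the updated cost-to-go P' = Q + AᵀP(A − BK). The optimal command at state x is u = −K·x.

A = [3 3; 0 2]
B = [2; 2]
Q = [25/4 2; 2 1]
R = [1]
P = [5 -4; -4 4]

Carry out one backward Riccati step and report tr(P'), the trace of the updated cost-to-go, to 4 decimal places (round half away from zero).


50.8500

BᵀP = [2.0000 0.0000]
S = R + BᵀPB = [1] + [4.0000] = [5.0000]
BᵀPA = [6.0000 6.0000]
K = S⁻¹·BᵀPA = [1.2000 1.2000]
A−BK = [0.6000 0.6000; -2.4000 -0.4000]
AᵀP(A−BK) = [37.8000 13.8000; 13.8000 5.8000]
P' = Q + AᵀP(A−BK) = [44.0500 15.8000; 15.8000 6.8000]
tr(P') = 50.8500


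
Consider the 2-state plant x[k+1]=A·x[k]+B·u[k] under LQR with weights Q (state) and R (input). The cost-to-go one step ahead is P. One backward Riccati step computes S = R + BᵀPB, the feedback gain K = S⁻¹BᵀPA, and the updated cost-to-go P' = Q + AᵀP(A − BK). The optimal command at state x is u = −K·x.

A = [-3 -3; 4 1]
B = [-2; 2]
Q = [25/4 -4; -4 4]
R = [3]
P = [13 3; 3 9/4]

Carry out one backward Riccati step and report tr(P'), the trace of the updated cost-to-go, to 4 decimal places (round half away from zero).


BᵀP = [-20.0000 -1.5000]
S = R + BᵀPB = [3] + [37.0000] = [40.0000]
BᵀPA = [54.0000 58.5000]
K = S⁻¹·BᵀPA = [1.3500 1.4625]
A−BK = [-0.3000 -0.0750; 1.3000 -1.9250]
AᵀP(A−BK) = [8.1000 2.0250; 2.0250 15.6938]
P' = Q + AᵀP(A−BK) = [14.3500 -1.9750; -1.9750 19.6938]
tr(P') = 34.0438

34.0438


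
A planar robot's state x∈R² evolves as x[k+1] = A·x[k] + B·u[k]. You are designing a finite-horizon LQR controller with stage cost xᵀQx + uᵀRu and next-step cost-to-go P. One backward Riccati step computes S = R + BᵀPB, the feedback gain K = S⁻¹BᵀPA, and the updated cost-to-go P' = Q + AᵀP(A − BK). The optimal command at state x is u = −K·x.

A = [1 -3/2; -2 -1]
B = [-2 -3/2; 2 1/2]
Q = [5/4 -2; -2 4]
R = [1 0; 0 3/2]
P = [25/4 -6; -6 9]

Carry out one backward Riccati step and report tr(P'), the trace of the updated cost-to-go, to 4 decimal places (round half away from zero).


BᵀP = [-24.5000 30.0000; -12.3750 13.5000]
S = R + BᵀPB = [1 0; 0 3/2] + [109.0000 51.7500; 51.7500 25.3125] = [110.0000 51.7500; 51.7500 26.8125]
BᵀPA = [-84.5000 6.7500; -39.3750 5.0625]
K = S⁻¹·BᵀPA = [-0.8404 -0.2985; 0.1534 0.7650]
A−BK = [-0.4506 -0.9496; -0.3960 -0.7854]
AᵀP(A−BK) = [1.2806 1.5207; 1.5207 3.2047]
P' = Q + AᵀP(A−BK) = [2.5306 -0.4793; -0.4793 7.2047]
tr(P') = 9.7353

9.7353


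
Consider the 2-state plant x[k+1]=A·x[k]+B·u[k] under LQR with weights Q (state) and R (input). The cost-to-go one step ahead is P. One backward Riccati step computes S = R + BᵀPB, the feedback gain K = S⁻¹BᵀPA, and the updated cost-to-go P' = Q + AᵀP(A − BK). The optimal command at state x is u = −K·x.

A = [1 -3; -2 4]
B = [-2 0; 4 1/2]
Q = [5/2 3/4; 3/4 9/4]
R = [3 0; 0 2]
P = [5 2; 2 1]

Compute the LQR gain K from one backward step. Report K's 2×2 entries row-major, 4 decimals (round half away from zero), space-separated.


BᵀP = [-2.0000 0.0000; 1.0000 0.5000]
S = R + BᵀPB = [3 0; 0 2] + [4.0000 0.0000; 0.0000 0.2500] = [7.0000 0.0000; 0.0000 2.2500]
BᵀPA = [-2.0000 6.0000; 0.0000 -1.0000]
K = S⁻¹·BᵀPA = [-0.2857 0.8571; 0.0000 -0.4444]
A−BK = [0.4286 -1.2857; -0.8571 0.7937]
AᵀP(A−BK) = [0.4286 -1.2857; -1.2857 7.4127]
P' = Q + AᵀP(A−BK) = [2.9286 -0.5357; -0.5357 9.6627]
tr(P') = 12.5913

-0.2857 0.8571 0.0000 -0.4444


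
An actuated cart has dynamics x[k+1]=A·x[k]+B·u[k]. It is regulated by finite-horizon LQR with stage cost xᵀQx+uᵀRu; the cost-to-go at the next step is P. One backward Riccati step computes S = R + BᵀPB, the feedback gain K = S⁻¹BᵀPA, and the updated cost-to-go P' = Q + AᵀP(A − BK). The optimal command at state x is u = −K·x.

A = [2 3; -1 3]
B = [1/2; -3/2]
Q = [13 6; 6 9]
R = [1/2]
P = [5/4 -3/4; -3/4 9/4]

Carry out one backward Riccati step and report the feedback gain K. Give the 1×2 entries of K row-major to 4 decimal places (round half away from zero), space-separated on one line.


1.0357 -0.8571

BᵀP = [1.7500 -3.7500]
S = R + BᵀPB = [1/2] + [6.5000] = [7.0000]
BᵀPA = [7.2500 -6.0000]
K = S⁻¹·BᵀPA = [1.0357 -0.8571]
A−BK = [1.4821 3.4286; 0.5536 1.7143]
AᵀP(A−BK) = [2.7411 4.7143; 4.7143 12.8571]
P' = Q + AᵀP(A−BK) = [15.7411 10.7143; 10.7143 21.8571]
tr(P') = 37.5982


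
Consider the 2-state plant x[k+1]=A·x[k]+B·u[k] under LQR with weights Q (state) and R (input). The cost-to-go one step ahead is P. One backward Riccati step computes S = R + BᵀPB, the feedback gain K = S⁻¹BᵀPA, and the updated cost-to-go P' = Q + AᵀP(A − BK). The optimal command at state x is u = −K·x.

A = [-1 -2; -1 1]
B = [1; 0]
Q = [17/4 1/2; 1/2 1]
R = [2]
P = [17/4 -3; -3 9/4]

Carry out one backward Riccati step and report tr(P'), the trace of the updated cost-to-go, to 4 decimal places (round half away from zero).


BᵀP = [4.2500 -3.0000]
S = R + BᵀPB = [2] + [4.2500] = [6.2500]
BᵀPA = [-1.2500 -11.5000]
K = S⁻¹·BᵀPA = [-0.2000 -1.8400]
A−BK = [-0.8000 -0.1600; -1.0000 1.0000]
AᵀP(A−BK) = [0.2500 0.9500; 0.9500 10.0900]
P' = Q + AᵀP(A−BK) = [4.5000 1.4500; 1.4500 11.0900]
tr(P') = 15.5900

15.5900


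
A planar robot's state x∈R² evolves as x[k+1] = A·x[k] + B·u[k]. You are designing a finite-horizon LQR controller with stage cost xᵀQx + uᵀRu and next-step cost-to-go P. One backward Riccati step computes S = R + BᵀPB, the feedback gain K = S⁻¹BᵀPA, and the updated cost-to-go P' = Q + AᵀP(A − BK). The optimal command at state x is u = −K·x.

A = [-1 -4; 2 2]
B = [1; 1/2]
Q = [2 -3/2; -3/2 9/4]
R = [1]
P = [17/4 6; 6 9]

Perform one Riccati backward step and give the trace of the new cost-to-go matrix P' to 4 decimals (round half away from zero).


9.7546

BᵀP = [7.2500 10.5000]
S = R + BᵀPB = [1] + [12.5000] = [13.5000]
BᵀPA = [13.7500 -8.0000]
K = S⁻¹·BᵀPA = [1.0185 -0.5926]
A−BK = [-2.0185 -3.4074; 1.4907 2.2963]
AᵀP(A−BK) = [2.2454 1.1481; 1.1481 3.2593]
P' = Q + AᵀP(A−BK) = [4.2454 -0.3519; -0.3519 5.5093]
tr(P') = 9.7546


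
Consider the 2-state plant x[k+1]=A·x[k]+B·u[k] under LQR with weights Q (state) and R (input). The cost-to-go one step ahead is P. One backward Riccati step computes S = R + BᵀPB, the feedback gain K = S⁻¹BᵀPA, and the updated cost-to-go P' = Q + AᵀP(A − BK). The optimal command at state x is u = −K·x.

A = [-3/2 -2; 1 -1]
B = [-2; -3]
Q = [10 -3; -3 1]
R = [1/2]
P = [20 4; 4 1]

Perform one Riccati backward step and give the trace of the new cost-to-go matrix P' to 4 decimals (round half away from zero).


BᵀP = [-52.0000 -11.0000]
S = R + BᵀPB = [1/2] + [137.0000] = [137.5000]
BᵀPA = [67.0000 115.0000]
K = S⁻¹·BᵀPA = [0.4873 0.8364]
A−BK = [-0.5255 -0.3273; 2.4618 1.5091]
AᵀP(A−BK) = [1.3527 0.9636; 0.9636 0.8182]
P' = Q + AᵀP(A−BK) = [11.3527 -2.0364; -2.0364 1.8182]
tr(P') = 13.1709

13.1709


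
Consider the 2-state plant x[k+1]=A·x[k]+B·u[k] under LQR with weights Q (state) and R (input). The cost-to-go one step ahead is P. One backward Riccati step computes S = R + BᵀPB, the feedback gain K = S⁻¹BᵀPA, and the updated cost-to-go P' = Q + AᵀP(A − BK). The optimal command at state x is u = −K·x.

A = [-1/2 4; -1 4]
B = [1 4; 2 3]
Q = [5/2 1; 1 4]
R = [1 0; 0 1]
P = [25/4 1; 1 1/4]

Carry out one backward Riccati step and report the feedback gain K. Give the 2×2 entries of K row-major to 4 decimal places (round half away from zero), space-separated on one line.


-0.0830 0.3294 -0.1229 0.9324

BᵀP = [8.2500 1.5000; 28.0000 4.7500]
S = R + BᵀPB = [1 0; 0 1] + [11.2500 37.5000; 37.5000 126.2500] = [12.2500 37.5000; 37.5000 127.2500]
BᵀPA = [-5.6250 39.0000; -18.7500 131.0000]
K = S⁻¹·BᵀPA = [-0.0830 0.3294; -0.1229 0.9324]
A−BK = [0.0746 -0.0590; -0.4654 0.5440]
AᵀP(A−BK) = [0.0415 -0.1647; -0.1647 1.0094]
P' = Q + AᵀP(A−BK) = [2.5415 0.8353; 0.8353 5.0094]
tr(P') = 7.5509


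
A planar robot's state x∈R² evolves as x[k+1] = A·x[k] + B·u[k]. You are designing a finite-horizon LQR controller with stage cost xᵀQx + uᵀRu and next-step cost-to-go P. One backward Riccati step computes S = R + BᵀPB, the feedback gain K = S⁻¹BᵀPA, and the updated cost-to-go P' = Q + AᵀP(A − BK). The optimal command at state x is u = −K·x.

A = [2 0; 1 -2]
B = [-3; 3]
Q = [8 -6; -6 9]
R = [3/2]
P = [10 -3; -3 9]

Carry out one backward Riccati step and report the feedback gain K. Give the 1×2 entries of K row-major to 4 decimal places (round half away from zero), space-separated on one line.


-0.1854 -0.3179

BᵀP = [-39.0000 36.0000]
S = R + BᵀPB = [3/2] + [225.0000] = [226.5000]
BᵀPA = [-42.0000 -72.0000]
K = S⁻¹·BᵀPA = [-0.1854 -0.3179]
A−BK = [1.4437 -0.9536; 1.5563 -1.0464]
AᵀP(A−BK) = [29.2119 -19.3510; -19.3510 13.1126]
P' = Q + AᵀP(A−BK) = [37.2119 -25.3510; -25.3510 22.1126]
tr(P') = 59.3245


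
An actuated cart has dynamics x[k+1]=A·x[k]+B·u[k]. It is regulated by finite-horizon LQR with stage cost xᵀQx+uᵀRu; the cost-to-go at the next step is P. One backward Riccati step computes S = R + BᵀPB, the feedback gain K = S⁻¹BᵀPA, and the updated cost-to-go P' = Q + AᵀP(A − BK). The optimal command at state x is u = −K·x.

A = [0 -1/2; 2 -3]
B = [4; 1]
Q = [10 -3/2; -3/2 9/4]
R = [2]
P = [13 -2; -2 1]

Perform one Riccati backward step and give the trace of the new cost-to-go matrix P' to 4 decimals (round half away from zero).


BᵀP = [50.0000 -7.0000]
S = R + BᵀPB = [2] + [193.0000] = [195.0000]
BᵀPA = [-14.0000 -4.0000]
K = S⁻¹·BᵀPA = [-0.0718 -0.0205]
A−BK = [0.2872 -0.4179; 2.0718 -2.9795]
AᵀP(A−BK) = [2.9949 -4.2872; -4.2872 6.1679]
P' = Q + AᵀP(A−BK) = [12.9949 -5.7872; -5.7872 8.4179]
tr(P') = 21.4128

21.4128


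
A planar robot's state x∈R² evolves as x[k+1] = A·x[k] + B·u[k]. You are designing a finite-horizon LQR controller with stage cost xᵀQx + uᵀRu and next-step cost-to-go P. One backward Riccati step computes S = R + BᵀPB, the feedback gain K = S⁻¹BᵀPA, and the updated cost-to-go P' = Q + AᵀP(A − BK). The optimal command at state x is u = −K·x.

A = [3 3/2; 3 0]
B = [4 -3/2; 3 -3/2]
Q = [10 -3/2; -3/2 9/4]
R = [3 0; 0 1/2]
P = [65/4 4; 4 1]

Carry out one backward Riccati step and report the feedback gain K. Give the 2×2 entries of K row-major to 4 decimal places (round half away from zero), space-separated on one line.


0.4056 0.1651 -0.9634 -0.3803

BᵀP = [77.0000 19.0000; -30.3750 -7.5000]
S = R + BᵀPB = [3 0; 0 1/2] + [365.0000 -144.0000; -144.0000 56.8125] = [368.0000 -144.0000; -144.0000 57.3125]
BᵀPA = [288.0000 115.5000; -113.6250 -45.5625]
K = S⁻¹·BᵀPA = [0.4056 0.1651; -0.9634 -0.3803]
A−BK = [-0.0676 0.2694; 0.3380 -1.0656]
AᵀP(A−BK) = [0.9634 0.3803; 0.3803 0.1723]
P' = Q + AᵀP(A−BK) = [10.9634 -1.1197; -1.1197 2.4223]
tr(P') = 13.3857


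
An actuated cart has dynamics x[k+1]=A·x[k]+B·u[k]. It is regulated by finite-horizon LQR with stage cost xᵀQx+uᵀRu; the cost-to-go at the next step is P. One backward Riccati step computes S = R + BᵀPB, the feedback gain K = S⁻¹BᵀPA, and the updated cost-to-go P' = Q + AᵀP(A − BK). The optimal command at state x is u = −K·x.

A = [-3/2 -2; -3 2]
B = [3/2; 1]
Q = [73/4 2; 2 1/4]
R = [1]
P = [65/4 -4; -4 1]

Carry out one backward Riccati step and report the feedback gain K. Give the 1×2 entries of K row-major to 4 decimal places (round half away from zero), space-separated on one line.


BᵀP = [20.3750 -5.0000]
S = R + BᵀPB = [1] + [25.5625] = [26.5625]
BᵀPA = [-15.5625 -50.7500]
K = S⁻¹·BᵀPA = [-0.5859 -1.9106]
A−BK = [-0.6212 0.8659; -2.4141 3.9106]
AᵀP(A−BK) = [0.4447 1.0165; 1.0165 4.0376]
P' = Q + AᵀP(A−BK) = [18.6947 3.0165; 3.0165 4.2876]
tr(P') = 22.9824

-0.5859 -1.9106


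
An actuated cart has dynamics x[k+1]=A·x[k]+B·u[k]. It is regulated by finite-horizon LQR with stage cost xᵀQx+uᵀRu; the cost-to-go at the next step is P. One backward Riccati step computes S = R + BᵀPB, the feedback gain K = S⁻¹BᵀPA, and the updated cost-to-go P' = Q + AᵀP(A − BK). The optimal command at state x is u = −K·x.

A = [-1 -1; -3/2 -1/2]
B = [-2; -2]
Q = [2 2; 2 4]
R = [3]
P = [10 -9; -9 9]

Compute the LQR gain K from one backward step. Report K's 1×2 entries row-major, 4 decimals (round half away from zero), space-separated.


0.2857 0.2857

BᵀP = [-2.0000 0.0000]
S = R + BᵀPB = [3] + [4.0000] = [7.0000]
BᵀPA = [2.0000 2.0000]
K = S⁻¹·BᵀPA = [0.2857 0.2857]
A−BK = [-0.4286 -0.4286; -0.9286 0.0714]
AᵀP(A−BK) = [2.6786 -1.8214; -1.8214 2.6786]
P' = Q + AᵀP(A−BK) = [4.6786 0.1786; 0.1786 6.6786]
tr(P') = 11.3571


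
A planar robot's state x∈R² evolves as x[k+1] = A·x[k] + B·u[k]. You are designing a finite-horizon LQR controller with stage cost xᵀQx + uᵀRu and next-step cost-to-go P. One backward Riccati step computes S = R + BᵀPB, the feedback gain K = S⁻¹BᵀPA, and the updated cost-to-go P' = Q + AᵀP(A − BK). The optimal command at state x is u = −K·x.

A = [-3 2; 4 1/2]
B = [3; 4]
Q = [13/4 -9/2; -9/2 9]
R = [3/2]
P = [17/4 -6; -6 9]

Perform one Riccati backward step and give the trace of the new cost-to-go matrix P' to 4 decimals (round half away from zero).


BᵀP = [-11.2500 18.0000]
S = R + BᵀPB = [3/2] + [38.2500] = [39.7500]
BᵀPA = [105.7500 -13.5000]
K = S⁻¹·BᵀPA = [2.6604 -0.3396]
A−BK = [-10.9811 3.0189; -6.6415 1.8585]
AᵀP(A−BK) = [44.9151 -10.5849; -10.5849 2.6651]
P' = Q + AᵀP(A−BK) = [48.1651 -15.0849; -15.0849 11.6651]
tr(P') = 59.8302

59.8302


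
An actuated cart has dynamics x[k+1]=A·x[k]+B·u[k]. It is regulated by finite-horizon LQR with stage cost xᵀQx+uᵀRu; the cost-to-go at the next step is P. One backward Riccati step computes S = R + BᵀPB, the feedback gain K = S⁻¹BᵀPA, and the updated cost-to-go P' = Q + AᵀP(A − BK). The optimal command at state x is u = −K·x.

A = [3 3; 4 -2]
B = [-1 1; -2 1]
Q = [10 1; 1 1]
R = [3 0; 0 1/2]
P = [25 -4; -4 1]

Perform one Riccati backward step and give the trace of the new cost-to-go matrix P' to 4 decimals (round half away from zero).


BᵀP = [-17.0000 2.0000; 21.0000 -3.0000]
S = R + BᵀPB = [3 0; 0 1/2] + [13.0000 -15.0000; -15.0000 18.0000] = [16.0000 -15.0000; -15.0000 18.5000]
BᵀPA = [-43.0000 -55.0000; 51.0000 69.0000]
K = S⁻¹·BᵀPA = [-0.4296 0.2465; 2.4085 3.9296]
A−BK = [0.1620 -0.6831; 0.7324 -5.4366]
AᵀP(A−BK) = [3.6972 3.1901; 3.1901 19.4155]
P' = Q + AᵀP(A−BK) = [13.6972 4.1901; 4.1901 20.4155]
tr(P') = 34.1127

34.1127


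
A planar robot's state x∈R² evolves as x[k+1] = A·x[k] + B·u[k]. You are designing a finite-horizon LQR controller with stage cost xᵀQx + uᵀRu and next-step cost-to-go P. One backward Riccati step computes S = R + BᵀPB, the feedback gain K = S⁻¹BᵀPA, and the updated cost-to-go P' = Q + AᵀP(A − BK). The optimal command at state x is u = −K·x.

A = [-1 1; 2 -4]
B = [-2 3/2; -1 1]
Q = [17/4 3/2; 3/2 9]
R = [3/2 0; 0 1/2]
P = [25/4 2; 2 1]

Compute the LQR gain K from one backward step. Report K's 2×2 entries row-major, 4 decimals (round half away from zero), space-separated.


BᵀP = [-14.5000 -5.0000; 11.3750 4.0000]
S = R + BᵀPB = [3/2 0; 0 1/2] + [34.0000 -26.7500; -26.7500 21.0625] = [35.5000 -26.7500; -26.7500 21.5625]
BᵀPA = [4.5000 5.5000; -3.3750 -4.6250]
K = S⁻¹·BᵀPA = [0.1353 -0.1027; 0.0113 -0.3419]
A−BK = [-0.7464 1.3075; 2.1240 -3.7608]
AᵀP(A−BK) = [1.6794 -2.9418; -2.9418 5.2336]
P' = Q + AᵀP(A−BK) = [5.9294 -1.4418; -1.4418 14.2336]
tr(P') = 20.1630

0.1353 -0.1027 0.0113 -0.3419


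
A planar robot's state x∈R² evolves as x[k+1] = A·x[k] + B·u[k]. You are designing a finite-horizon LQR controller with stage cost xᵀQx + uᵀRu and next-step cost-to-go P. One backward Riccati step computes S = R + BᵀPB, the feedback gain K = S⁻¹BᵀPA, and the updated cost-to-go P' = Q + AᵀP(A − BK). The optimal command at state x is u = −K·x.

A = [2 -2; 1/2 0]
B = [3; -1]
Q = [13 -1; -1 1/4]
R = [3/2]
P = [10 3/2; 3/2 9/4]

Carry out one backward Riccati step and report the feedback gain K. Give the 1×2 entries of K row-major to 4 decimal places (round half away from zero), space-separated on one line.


BᵀP = [28.5000 2.2500]
S = R + BᵀPB = [3/2] + [83.2500] = [84.7500]
BᵀPA = [58.1250 -57.0000]
K = S⁻¹·BᵀPA = [0.6858 -0.6726]
A−BK = [-0.0575 0.0177; 1.1858 -0.6726]
AᵀP(A−BK) = [3.6980 -2.4071; -2.4071 1.6637]
P' = Q + AᵀP(A−BK) = [16.6980 -3.4071; -3.4071 1.9137]
tr(P') = 18.6117

0.6858 -0.6726


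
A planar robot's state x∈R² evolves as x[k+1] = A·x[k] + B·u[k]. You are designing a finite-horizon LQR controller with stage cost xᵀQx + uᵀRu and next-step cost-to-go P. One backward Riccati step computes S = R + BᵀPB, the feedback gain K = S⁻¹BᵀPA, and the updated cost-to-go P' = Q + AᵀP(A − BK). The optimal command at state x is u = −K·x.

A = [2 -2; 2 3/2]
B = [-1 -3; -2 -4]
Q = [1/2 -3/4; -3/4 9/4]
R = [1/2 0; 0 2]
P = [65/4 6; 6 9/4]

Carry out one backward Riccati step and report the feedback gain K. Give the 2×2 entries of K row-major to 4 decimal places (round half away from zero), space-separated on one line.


BᵀP = [-28.2500 -10.5000; -72.7500 -27.0000]
S = R + BᵀPB = [1/2 0; 0 2] + [49.2500 126.7500; 126.7500 326.2500] = [49.7500 126.7500; 126.7500 328.2500]
BᵀPA = [-77.5000 40.7500; -199.5000 105.0000]
K = S⁻¹·BᵀPA = [-0.5767 0.2546; -0.3851 0.2216]
A−BK = [0.2681 -1.0807; -0.6937 2.8955]
AᵀP(A−BK) = [0.4818 -0.3158; -0.3158 0.4230]
P' = Q + AᵀP(A−BK) = [0.9818 -1.0658; -1.0658 2.6730]
tr(P') = 3.6548

-0.5767 0.2546 -0.3851 0.2216


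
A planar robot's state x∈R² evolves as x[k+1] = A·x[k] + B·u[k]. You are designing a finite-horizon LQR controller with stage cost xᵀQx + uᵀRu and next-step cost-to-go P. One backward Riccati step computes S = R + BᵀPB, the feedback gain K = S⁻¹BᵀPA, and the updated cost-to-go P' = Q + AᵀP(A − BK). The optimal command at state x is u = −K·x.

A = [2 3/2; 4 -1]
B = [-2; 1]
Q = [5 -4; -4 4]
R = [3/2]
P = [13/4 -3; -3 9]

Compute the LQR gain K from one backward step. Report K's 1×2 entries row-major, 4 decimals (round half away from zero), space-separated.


1.1549 -0.8239

BᵀP = [-9.5000 15.0000]
S = R + BᵀPB = [3/2] + [34.0000] = [35.5000]
BᵀPA = [41.0000 -29.2500]
K = S⁻¹·BᵀPA = [1.1549 -0.8239]
A−BK = [4.3099 -0.1479; 2.8451 -0.1761]
AᵀP(A−BK) = [61.6479 -4.4683; -4.4683 1.2121]
P' = Q + AᵀP(A−BK) = [66.6479 -8.4683; -8.4683 5.2121]
tr(P') = 71.8600


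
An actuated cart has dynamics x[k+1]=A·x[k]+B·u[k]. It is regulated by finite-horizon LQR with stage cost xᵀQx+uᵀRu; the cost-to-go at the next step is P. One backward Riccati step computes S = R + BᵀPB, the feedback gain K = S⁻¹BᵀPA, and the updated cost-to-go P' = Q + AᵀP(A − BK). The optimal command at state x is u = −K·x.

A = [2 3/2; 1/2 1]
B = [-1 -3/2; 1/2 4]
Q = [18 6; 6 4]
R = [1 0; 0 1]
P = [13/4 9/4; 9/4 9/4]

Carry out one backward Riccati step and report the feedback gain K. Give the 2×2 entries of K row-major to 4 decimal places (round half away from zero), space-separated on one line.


-1.6134 -1.3873 0.5167 0.5771

BᵀP = [-2.1250 -1.1250; 4.1250 5.6250]
S = R + BᵀPB = [1 0; 0 1] + [1.5625 -1.3125; -1.3125 16.3125] = [2.5625 -1.3125; -1.3125 17.3125]
BᵀPA = [-4.8125 -4.3125; 11.0625 11.8125]
K = S⁻¹·BᵀPA = [-1.6134 -1.3873; 0.5167 0.5771]
A−BK = [1.1616 0.9784; -0.7600 -0.6149]
AᵀP(A−BK) = [4.5823 4.0015; 4.0015 3.5123]
P' = Q + AᵀP(A−BK) = [22.5823 10.0015; 10.0015 7.5123]
tr(P') = 30.0945


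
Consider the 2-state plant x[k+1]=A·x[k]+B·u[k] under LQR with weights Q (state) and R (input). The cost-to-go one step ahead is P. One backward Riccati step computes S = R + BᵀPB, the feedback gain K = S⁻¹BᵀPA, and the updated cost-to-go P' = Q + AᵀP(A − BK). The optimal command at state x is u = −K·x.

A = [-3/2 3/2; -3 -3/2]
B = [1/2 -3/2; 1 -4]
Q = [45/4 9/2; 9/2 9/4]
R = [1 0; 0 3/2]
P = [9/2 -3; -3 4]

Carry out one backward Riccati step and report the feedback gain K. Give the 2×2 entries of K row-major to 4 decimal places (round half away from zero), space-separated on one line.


BᵀP = [-0.7500 2.5000; 5.2500 -11.5000]
S = R + BᵀPB = [1 0; 0 3/2] + [2.1250 -8.8750; -8.8750 38.1250] = [3.1250 -8.8750; -8.8750 39.6250]
BᵀPA = [-6.3750 -4.8750; 26.6250 25.1250]
K = S⁻¹·BᵀPA = [-0.3620 0.6616; 0.5908 0.7822]
A−BK = [-0.4327 2.3426; -0.2746 0.9674]
AᵀP(A−BK) = [1.0860 -1.9847; -1.9847 16.1963]
P' = Q + AᵀP(A−BK) = [12.3360 2.5153; 2.5153 18.4463]
tr(P') = 30.7822

-0.3620 0.6616 0.5908 0.7822


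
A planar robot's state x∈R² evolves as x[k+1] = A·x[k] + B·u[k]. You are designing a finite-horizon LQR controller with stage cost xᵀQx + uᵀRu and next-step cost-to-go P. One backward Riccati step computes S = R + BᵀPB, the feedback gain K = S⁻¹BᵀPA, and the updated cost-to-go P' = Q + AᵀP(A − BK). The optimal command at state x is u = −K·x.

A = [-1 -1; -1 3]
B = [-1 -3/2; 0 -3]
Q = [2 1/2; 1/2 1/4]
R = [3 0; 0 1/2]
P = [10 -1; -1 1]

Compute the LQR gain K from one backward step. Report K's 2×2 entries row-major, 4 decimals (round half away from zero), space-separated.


BᵀP = [-10.0000 1.0000; -12.0000 -1.5000]
S = R + BᵀPB = [3 0; 0 1/2] + [10.0000 12.0000; 12.0000 22.5000] = [13.0000 12.0000; 12.0000 23.0000]
BᵀPA = [9.0000 13.0000; 13.5000 7.5000]
K = S⁻¹·BᵀPA = [0.2903 1.3484; 0.4355 -0.3774]
A−BK = [-0.0565 -0.2177; 0.3065 1.8677]
AᵀP(A−BK) = [0.5081 1.9597; 1.9597 10.3016]
P' = Q + AᵀP(A−BK) = [2.5081 2.4597; 2.4597 10.5516]
tr(P') = 13.0597

0.2903 1.3484 0.4355 -0.3774


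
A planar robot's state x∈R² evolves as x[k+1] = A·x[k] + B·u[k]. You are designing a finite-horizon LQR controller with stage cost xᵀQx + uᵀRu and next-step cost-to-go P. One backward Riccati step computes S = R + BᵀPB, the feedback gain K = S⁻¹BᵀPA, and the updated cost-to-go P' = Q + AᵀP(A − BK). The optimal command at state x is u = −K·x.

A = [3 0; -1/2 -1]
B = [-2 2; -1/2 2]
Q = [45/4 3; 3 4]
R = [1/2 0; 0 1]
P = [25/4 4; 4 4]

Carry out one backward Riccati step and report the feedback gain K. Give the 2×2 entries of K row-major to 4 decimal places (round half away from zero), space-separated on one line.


BᵀP = [-14.5000 -10.0000; 20.5000 16.0000]
S = R + BᵀPB = [1/2 0; 0 1] + [34.0000 -49.0000; -49.0000 73.0000] = [34.5000 -49.0000; -49.0000 74.0000]
BᵀPA = [-38.5000 10.0000; 53.5000 -16.0000]
K = S⁻¹·BᵀPA = [-1.4967 -0.2895; -0.2681 -0.4079]
A−BK = [0.5428 0.2368; -0.7122 -0.3289]
AᵀP(A−BK) = [1.9696 0.6776; 0.6776 0.3684]
P' = Q + AᵀP(A−BK) = [13.2196 3.6776; 3.6776 4.3684]
tr(P') = 17.5880

-1.4967 -0.2895 -0.2681 -0.4079


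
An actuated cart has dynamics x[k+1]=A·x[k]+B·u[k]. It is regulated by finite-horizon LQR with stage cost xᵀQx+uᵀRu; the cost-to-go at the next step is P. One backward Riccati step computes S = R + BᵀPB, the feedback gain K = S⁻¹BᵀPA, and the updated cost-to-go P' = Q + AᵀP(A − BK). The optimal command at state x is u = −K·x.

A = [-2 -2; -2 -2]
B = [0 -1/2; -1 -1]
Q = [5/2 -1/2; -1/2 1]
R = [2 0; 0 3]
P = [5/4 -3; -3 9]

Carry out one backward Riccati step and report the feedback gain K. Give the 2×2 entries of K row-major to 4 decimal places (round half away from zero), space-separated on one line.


0.7551 0.7551 0.4926 0.4926

BᵀP = [3.0000 -9.0000; 2.3750 -7.5000]
S = R + BᵀPB = [2 0; 0 3] + [9.0000 7.5000; 7.5000 6.3125] = [11.0000 7.5000; 7.5000 9.3125]
BᵀPA = [12.0000 12.0000; 10.2500 10.2500]
K = S⁻¹·BᵀPA = [0.7551 0.7551; 0.4926 0.4926]
A−BK = [-1.7537 -1.7537; -0.7524 -0.7524]
AᵀP(A−BK) = [2.8904 2.8904; 2.8904 2.8904]
P' = Q + AᵀP(A−BK) = [5.3904 2.3904; 2.3904 3.8904]
tr(P') = 9.2808


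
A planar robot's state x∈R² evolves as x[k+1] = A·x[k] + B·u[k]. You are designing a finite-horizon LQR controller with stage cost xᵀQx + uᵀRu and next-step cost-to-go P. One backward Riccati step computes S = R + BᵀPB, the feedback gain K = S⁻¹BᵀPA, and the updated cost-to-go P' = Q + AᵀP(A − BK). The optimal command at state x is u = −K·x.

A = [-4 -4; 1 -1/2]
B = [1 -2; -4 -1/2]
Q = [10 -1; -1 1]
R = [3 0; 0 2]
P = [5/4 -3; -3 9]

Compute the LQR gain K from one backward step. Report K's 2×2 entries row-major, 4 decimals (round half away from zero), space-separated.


-0.5100 -0.1686 0.5939 0.6369

BᵀP = [13.2500 -39.0000; -1.0000 1.5000]
S = R + BᵀPB = [3 0; 0 2] + [169.2500 -7.0000; -7.0000 1.2500] = [172.2500 -7.0000; -7.0000 3.2500]
BᵀPA = [-92.0000 -33.5000; 5.5000 3.2500]
K = S⁻¹·BᵀPA = [-0.5100 -0.1686; 0.5939 0.6369]
A−BK = [-2.3022 -2.5577; -0.7429 -0.8560]
AᵀP(A−BK) = [2.8161 2.4857; 2.4857 2.5320]
P' = Q + AᵀP(A−BK) = [12.8161 1.4857; 1.4857 3.5320]
tr(P') = 16.3481


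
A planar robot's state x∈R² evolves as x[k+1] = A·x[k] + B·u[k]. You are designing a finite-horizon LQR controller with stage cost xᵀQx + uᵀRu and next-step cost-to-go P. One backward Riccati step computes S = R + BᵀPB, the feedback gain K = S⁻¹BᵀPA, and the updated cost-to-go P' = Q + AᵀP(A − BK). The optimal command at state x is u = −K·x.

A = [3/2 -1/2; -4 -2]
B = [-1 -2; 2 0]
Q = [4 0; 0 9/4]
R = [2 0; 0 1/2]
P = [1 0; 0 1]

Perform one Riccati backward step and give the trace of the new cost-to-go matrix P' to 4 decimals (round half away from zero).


13.0682

BᵀP = [-1.0000 2.0000; -2.0000 0.0000]
S = R + BᵀPB = [2 0; 0 1/2] + [5.0000 2.0000; 2.0000 4.0000] = [7.0000 2.0000; 2.0000 4.5000]
BᵀPA = [-9.5000 -3.5000; -3.0000 1.0000]
K = S⁻¹·BᵀPA = [-1.3364 -0.6455; -0.0727 0.5091]
A−BK = [0.0182 -0.1273; -1.3273 -0.7091]
AᵀP(A−BK) = [5.3364 2.6455; 2.6455 1.4818]
P' = Q + AᵀP(A−BK) = [9.3364 2.6455; 2.6455 3.7318]
tr(P') = 13.0682


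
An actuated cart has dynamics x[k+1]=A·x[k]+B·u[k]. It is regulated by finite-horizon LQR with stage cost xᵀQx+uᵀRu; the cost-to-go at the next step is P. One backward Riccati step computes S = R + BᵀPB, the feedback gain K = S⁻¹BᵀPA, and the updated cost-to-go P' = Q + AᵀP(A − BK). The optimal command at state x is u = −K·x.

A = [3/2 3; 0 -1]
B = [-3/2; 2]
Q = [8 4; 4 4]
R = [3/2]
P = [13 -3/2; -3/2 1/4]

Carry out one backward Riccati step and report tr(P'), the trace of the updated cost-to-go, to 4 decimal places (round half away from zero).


18.4417

BᵀP = [-22.5000 2.7500]
S = R + BᵀPB = [3/2] + [39.2500] = [40.7500]
BᵀPA = [-33.7500 -70.2500]
K = S⁻¹·BᵀPA = [-0.8282 -1.7239]
A−BK = [0.2577 0.4141; 1.6564 2.4479]
AᵀP(A−BK) = [1.2975 2.5675; 2.5675 5.1442]
P' = Q + AᵀP(A−BK) = [9.2975 6.5675; 6.5675 9.1442]
tr(P') = 18.4417


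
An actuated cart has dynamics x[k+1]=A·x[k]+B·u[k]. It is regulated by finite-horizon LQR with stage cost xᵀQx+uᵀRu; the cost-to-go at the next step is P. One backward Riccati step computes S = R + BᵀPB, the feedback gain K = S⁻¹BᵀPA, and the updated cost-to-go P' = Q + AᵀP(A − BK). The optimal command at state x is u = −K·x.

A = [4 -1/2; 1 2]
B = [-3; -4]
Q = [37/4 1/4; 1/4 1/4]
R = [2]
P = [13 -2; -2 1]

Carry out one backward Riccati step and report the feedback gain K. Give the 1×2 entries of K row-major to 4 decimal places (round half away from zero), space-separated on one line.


BᵀP = [-31.0000 2.0000]
S = R + BᵀPB = [2] + [85.0000] = [87.0000]
BᵀPA = [-122.0000 19.5000]
K = S⁻¹·BᵀPA = [-1.4023 0.2241]
A−BK = [-0.2069 0.1724; -4.6092 2.8966]
AᵀP(A−BK) = [21.9195 -11.6552; -11.6552 6.8793]
P' = Q + AᵀP(A−BK) = [31.1695 -11.4052; -11.4052 7.1293]
tr(P') = 38.2989

-1.4023 0.2241
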